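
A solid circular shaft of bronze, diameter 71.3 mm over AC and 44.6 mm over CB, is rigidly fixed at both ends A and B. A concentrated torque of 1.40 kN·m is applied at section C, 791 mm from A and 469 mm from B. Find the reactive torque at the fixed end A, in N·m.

Compatibility: T_A·a/J_AC = T_B·b/J_CB with T_A + T_B = T₀.
J_AC = 2.54×10^-6 m⁴, J_CB = 3.88×10^-7 m⁴, so T_A = T₀·(J_AC/a)/((J_AC/a)+(J_CB/b)) = 1113 N·m, T_B = 287.3 N·m.

1110 N·m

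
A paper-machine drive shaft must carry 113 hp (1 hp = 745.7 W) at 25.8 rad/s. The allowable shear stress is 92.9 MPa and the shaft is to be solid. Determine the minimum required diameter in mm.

56.4 mm

ω = 25.8 rad/s, so T = P/ω = 113×745.7 / 25.80 = 3266 N·m.
For a solid shaft τ_max = 16T/(πd³), so d = (16T/(π τ_allow))^(1/3) = (16·3266/(π·9.29×10^7))^(1/3) = 0.05636 m.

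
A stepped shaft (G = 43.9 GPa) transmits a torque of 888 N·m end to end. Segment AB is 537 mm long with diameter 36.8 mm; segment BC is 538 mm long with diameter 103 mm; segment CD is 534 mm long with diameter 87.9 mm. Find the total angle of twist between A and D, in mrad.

J_AB = π(0.0368)⁴/32 = 1.80×10^-7 m⁴; J_BC = π(0.103)⁴/32 = 1.10×10^-5 m⁴; J_CD = π(0.0879)⁴/32 = 5.86×10^-6 m⁴.
θ = (T/G)·Σ L_i/J_i = (888.0/43.9×10⁹)·(0.537/1.80×10^-7 + 0.538/1.10×10^-5 + 0.534/5.86×10^-6) = 0.06316 rad.

63.2 mrad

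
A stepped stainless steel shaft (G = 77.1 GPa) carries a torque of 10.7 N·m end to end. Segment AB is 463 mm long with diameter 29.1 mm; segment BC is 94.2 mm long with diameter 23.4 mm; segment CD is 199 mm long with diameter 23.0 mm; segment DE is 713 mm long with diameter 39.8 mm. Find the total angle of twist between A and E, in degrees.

0.158°

J_AB = π(0.0291)⁴/32 = 7.04×10^-8 m⁴; J_BC = π(0.0234)⁴/32 = 2.94×10^-8 m⁴; J_CD = π(0.0230)⁴/32 = 2.75×10^-8 m⁴; J_DE = π(0.0398)⁴/32 = 2.46×10^-7 m⁴.
θ = (T/G)·Σ L_i/J_i = (10.70/77.1×10⁹)·(0.463/7.04×10^-8 + 0.0942/2.94×10^-8 + 0.199/2.75×10^-8 + 0.713/2.46×10^-7) = 2.764×10^-3 rad.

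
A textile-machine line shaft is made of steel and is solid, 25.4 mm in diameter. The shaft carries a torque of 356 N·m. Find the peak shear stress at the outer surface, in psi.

J = πd⁴/32 = π(0.0254)⁴/32 = 4.086×10^-8 m⁴.
τ_max = T·r/J = 356.0 × 0.0127 / 4.086×10^-8 = 1.106×10^8 Pa.

16000 psi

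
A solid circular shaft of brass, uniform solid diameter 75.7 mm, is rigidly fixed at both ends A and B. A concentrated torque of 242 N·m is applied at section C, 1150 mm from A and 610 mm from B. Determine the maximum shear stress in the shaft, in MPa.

With uniform GJ and both ends fixed, compatibility θ_AC = θ_CB gives T_A·a = T_B·b, together with T_A + T_B = T₀.
T_A = T₀·b/(a+b) = 242.0·610/1760 = 83.88 N·m; T_B = 158.1 N·m.
τ in each portion: τ_AC = 9.85×10^5 Pa, τ_CB = 1.86×10^6 Pa; maximum is in CB.
τ_max = T_CB·r/J = 158.1·0.0379/3.22×10^-6 = 1.856×10^6 Pa.

1.86 MPa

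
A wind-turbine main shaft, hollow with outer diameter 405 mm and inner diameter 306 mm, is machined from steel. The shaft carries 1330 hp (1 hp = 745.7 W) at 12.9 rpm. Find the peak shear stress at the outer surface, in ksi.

ω = 2π·12.9/60 = 1.351 rad/s, so T = P/ω = 1330×745.7 / 1.351 = 734200 N·m.
J = π(d_o⁴ − d_i⁴)/32 = π(0.405⁴ − 0.306⁴)/32 = 1.781×10^-3 m⁴.
τ_max = T·r/J = 734200 × 0.203 / 1.781×10^-3 = 8.350×10^7 Pa.

12.1 ksi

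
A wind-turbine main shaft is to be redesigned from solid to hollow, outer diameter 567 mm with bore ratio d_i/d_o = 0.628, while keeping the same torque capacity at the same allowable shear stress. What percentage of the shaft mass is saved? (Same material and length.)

32.2 %

Equal τ_max and T ⇒ the solid shaft needs d_s³ = d_o³(1−k⁴), so d_s = 567·(1−0.628⁴)^(1/3) = 535.9 mm.
Area ratio A_h/A_s = d_o²(1−k²)/d_s² = (1−k²)/(1−k⁴)^(2/3) = 0.6779.
Mass saving = 1 − 0.6779 = 32.2 %.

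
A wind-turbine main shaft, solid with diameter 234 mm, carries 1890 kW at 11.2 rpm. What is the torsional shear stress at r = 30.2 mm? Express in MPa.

ω = 2π·11.2/60 = 1.173 rad/s, so T = P/ω = 1890×10³ / 1.173 = 1.611e6 N·m.
J = πd⁴/32 = π(0.234)⁴/32 = 2.943×10^-4 m⁴.
Shear stress varies linearly with radius: τ = T·r/J = 1.611e6 × 0.0302 / 2.943×10^-4 = 1.653×10^8 Pa.

165 MPa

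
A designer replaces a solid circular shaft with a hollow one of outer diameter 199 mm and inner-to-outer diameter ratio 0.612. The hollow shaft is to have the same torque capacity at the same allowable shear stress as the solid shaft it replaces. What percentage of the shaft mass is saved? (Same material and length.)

Equal τ_max and T ⇒ the solid shaft needs d_s³ = d_o³(1−k⁴), so d_s = 199·(1−0.612⁴)^(1/3) = 189.2 mm.
Area ratio A_h/A_s = d_o²(1−k²)/d_s² = (1−k²)/(1−k⁴)^(2/3) = 0.6918.
Mass saving = 1 − 0.6918 = 30.8 %.

30.8 %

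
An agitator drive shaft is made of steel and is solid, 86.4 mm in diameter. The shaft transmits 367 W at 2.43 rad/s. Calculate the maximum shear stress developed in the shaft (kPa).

ω = 2.43 rad/s, so T = P/ω = 367 / 2.430 = 151.0 N·m.
J = πd⁴/32 = π(0.0864)⁴/32 = 5.471×10^-6 m⁴.
τ_max = T·r/J = 151.0 × 0.0432 / 5.471×10^-6 = 1.193×10^6 Pa.

1190 kPa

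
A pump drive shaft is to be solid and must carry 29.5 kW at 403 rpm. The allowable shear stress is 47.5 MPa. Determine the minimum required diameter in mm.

ω = 2π·403/60 = 42.20 rad/s, so T = P/ω = 29.5×10³ / 42.20 = 699.0 N·m.
For a solid shaft τ_max = 16T/(πd³), so d = (16T/(π τ_allow))^(1/3) = (16·699.0/(π·4.75×10^7))^(1/3) = 0.04216 m.

42.2 mm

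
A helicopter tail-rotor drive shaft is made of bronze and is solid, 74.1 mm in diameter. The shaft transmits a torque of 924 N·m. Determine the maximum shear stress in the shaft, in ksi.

J = πd⁴/32 = π(0.0741)⁴/32 = 2.960×10^-6 m⁴.
τ_max = T·r/J = 924.0 × 0.0370 / 2.960×10^-6 = 1.157×10^7 Pa.

1.68 ksi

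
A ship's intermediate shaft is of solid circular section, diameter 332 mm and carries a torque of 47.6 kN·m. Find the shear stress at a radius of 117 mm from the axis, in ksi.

J = πd⁴/32 = π(0.332)⁴/32 = 1.193×10^-3 m⁴.
Shear stress varies linearly with radius: τ = T·r/J = 47600 × 0.117 / 1.193×10^-3 = 4.669×10^6 Pa.

0.677 ksi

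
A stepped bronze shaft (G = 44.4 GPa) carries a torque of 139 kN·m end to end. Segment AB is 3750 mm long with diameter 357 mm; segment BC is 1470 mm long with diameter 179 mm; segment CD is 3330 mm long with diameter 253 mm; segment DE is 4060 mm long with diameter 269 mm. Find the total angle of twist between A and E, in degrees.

J_AB = π(0.357)⁴/32 = 1.59×10^-3 m⁴; J_BC = π(0.179)⁴/32 = 1.01×10^-4 m⁴; J_CD = π(0.253)⁴/32 = 4.02×10^-4 m⁴; J_DE = π(0.269)⁴/32 = 5.14×10^-4 m⁴.
θ = (T/G)·Σ L_i/J_i = (139000/44.4×10⁹)·(3.75/1.59×10^-3 + 1.47/1.01×10^-4 + 3.33/4.02×10^-4 + 4.06/5.14×10^-4) = 0.1037 rad.

5.94°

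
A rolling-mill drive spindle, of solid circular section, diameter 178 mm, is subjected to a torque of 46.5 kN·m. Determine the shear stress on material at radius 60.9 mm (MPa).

J = πd⁴/32 = π(0.178)⁴/32 = 9.856×10^-5 m⁴.
Shear stress varies linearly with radius: τ = T·r/J = 46500 × 0.0609 / 9.856×10^-5 = 2.873×10^7 Pa.

28.7 MPa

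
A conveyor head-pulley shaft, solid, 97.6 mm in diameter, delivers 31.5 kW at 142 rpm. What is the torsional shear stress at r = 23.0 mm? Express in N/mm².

ω = 2π·142/60 = 14.87 rad/s, so T = P/ω = 31.5×10³ / 14.87 = 2118 N·m.
J = πd⁴/32 = π(0.0976)⁴/32 = 8.908×10^-6 m⁴.
Shear stress varies linearly with radius: τ = T·r/J = 2118 × 0.0230 / 8.908×10^-6 = 5.469×10^6 Pa.

5.47 N/mm²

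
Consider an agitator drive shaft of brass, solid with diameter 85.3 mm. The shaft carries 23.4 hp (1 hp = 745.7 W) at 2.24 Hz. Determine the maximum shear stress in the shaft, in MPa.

10.2 MPa

ω = 2π·2.24 = 14.07 rad/s, so T = P/ω = 23.4×745.7 / 14.07 = 1240 N·m.
J = πd⁴/32 = π(0.0853)⁴/32 = 5.198×10^-6 m⁴.
τ_max = T·r/J = 1240 × 0.0427 / 5.198×10^-6 = 1.017×10^7 Pa.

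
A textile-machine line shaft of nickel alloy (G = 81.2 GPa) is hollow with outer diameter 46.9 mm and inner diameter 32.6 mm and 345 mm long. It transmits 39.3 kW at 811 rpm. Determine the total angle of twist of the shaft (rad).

0.00540 rad

ω = 2π·811/60 = 84.93 rad/s, so T = P/ω = 39.3×10³ / 84.93 = 462.7 N·m.
J = π(d_o⁴ − d_i⁴)/32 = π(0.0469⁴ − 0.0326⁴)/32 = 3.641×10^-7 m⁴.
θ = T·L/(G·J) = 462.7 × 0.345 / (81.2×10⁹ × 3.641×10^-7) = 5.400×10^-3 rad.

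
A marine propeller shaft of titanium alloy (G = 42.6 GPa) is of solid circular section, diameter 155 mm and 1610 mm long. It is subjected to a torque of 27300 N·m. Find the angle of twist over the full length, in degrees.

J = πd⁴/32 = π(0.155)⁴/32 = 5.667×10^-5 m⁴.
θ = T·L/(G·J) = 27300 × 1.61 / (42.6×10⁹ × 5.667×10^-5) = 0.01821 rad.

1.04°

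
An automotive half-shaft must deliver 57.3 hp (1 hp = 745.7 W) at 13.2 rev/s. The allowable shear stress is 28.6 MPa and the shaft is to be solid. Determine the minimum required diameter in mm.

ω = 2π·13.2 = 82.94 rad/s, so T = P/ω = 57.3×745.7 / 82.94 = 515.2 N·m.
For a solid shaft τ_max = 16T/(πd³), so d = (16T/(π τ_allow))^(1/3) = (16·515.2/(π·2.86×10^7))^(1/3) = 0.04510 m.

45.1 mm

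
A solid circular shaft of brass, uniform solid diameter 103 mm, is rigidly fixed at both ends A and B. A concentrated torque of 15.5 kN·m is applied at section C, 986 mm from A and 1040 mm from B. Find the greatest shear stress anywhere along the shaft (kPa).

37100 kPa

With uniform GJ and both ends fixed, compatibility θ_AC = θ_CB gives T_A·a = T_B·b, together with T_A + T_B = T₀.
T_A = T₀·b/(a+b) = 15500·1040/2026 = 7957 N·m; T_B = 7543 N·m.
τ in each portion: τ_AC = 3.71×10^7 Pa, τ_CB = 3.52×10^7 Pa; maximum is in AC.
τ_max = T_AC·r/J = 7957·0.0515/1.10×10^-5 = 3.708×10^7 Pa.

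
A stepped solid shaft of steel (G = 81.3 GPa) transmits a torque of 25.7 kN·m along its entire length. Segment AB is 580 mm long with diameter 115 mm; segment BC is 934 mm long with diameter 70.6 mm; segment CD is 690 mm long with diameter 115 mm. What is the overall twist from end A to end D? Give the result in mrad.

144 mrad

J_AB = π(0.115)⁴/32 = 1.72×10^-5 m⁴; J_BC = π(0.0706)⁴/32 = 2.44×10^-6 m⁴; J_CD = π(0.115)⁴/32 = 1.72×10^-5 m⁴.
θ = (T/G)·Σ L_i/J_i = (25700/81.3×10⁹)·(0.580/1.72×10^-5 + 0.934/2.44×10^-6 + 0.690/1.72×10^-5) = 0.1444 rad.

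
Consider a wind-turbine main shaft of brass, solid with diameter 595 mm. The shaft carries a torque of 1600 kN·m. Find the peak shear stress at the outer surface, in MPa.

38.7 MPa

J = πd⁴/32 = π(0.595)⁴/32 = 0.01230 m⁴.
τ_max = T·r/J = 1.600e6 × 0.297 / 0.01230 = 3.868×10^7 Pa.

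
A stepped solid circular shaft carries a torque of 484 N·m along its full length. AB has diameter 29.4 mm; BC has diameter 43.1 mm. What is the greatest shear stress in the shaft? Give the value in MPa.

97.0 MPa

Under the same torque, τ_max = 16T/(πd³) is largest where d is smallest — segment AB (d = 29.4 mm).
τ_max = 16·484.0/(π·(0.0294)³) = 9.700×10^7 Pa.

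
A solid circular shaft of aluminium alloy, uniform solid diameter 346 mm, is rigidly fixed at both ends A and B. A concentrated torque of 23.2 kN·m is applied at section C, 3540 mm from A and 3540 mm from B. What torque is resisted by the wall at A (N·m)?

With uniform GJ and both ends fixed, compatibility θ_AC = θ_CB gives T_A·a = T_B·b, together with T_A + T_B = T₀.
T_A = T₀·b/(a+b) = 23200·3540/7080 = 11600 N·m; T_B = 11600 N·m.

11600 N·m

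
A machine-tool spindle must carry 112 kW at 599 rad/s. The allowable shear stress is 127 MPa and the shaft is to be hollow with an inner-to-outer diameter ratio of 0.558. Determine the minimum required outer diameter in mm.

20.2 mm

ω = 599 rad/s, so T = P/ω = 112×10³ / 599.0 = 187.0 N·m.
For a hollow shaft with d_i/d_o = 0.558: τ_max = 16T/(π d_o³ (1−k⁴)), so d_o = [16T/(π τ_allow (1−k⁴))]^(1/3) = [16·187.0/(π·1.27×10^8·0.9031)]^(1/3) = 0.02025 m.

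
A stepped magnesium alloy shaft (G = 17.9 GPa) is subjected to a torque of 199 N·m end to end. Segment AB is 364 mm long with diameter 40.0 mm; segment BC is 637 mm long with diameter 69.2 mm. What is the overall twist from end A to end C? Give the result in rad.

J_AB = π(0.0400)⁴/32 = 2.51×10^-7 m⁴; J_BC = π(0.0692)⁴/32 = 2.25×10^-6 m⁴.
θ = (T/G)·Σ L_i/J_i = (199.0/17.9×10⁹)·(0.364/2.51×10^-7 + 0.637/2.25×10^-6) = 0.01925 rad.

0.0192 rad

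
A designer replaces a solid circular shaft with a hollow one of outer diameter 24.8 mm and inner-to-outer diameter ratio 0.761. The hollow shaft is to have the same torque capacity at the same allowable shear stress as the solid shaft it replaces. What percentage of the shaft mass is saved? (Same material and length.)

44.7 %

Equal τ_max and T ⇒ the solid shaft needs d_s³ = d_o³(1−k⁴), so d_s = 24.8·(1−0.761⁴)^(1/3) = 21.64 mm.
Area ratio A_h/A_s = d_o²(1−k²)/d_s² = (1−k²)/(1−k⁴)^(2/3) = 0.5526.
Mass saving = 1 − 0.5526 = 44.7 %.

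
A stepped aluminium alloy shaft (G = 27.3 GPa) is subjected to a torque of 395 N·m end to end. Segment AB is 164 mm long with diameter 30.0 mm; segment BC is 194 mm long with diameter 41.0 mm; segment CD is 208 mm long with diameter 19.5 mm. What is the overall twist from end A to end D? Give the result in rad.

J_AB = π(0.0300)⁴/32 = 7.95×10^-8 m⁴; J_BC = π(0.0410)⁴/32 = 2.77×10^-7 m⁴; J_CD = π(0.0195)⁴/32 = 1.42×10^-8 m⁴.
θ = (T/G)·Σ L_i/J_i = (395.0/27.3×10⁹)·(0.164/7.95×10^-8 + 0.194/2.77×10^-7 + 0.208/1.42×10^-8) = 0.2520 rad.

0.252 rad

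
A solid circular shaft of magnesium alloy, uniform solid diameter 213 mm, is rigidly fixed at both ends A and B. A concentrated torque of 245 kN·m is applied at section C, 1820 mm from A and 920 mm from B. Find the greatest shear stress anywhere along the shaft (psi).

12400 psi

With uniform GJ and both ends fixed, compatibility θ_AC = θ_CB gives T_A·a = T_B·b, together with T_A + T_B = T₀.
T_A = T₀·b/(a+b) = 245000·920/2740 = 82260 N·m; T_B = 162700 N·m.
τ in each portion: τ_AC = 4.34×10^7 Pa, τ_CB = 8.58×10^7 Pa; maximum is in CB.
τ_max = T_CB·r/J = 162700·0.106/2.02×10^-4 = 8.577×10^7 Pa.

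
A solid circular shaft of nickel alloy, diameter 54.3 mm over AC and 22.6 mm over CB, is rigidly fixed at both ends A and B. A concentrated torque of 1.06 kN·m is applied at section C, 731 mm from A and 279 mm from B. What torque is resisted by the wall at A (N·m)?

Compatibility: T_A·a/J_AC = T_B·b/J_CB with T_A + T_B = T₀.
J_AC = 8.53×10^-7 m⁴, J_CB = 2.56×10^-8 m⁴, so T_A = T₀·(J_AC/a)/((J_AC/a)+(J_CB/b)) = 982.7 N·m, T_B = 77.27 N·m.

983 N·m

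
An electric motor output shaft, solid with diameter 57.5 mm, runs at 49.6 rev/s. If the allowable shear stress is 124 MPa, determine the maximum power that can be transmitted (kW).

1440 kW

J = πd⁴/32 = π(0.0575)⁴/32 = 1.073×10^-6 m⁴.
T_max = τ_allow·J/r = 1.24×10^8 × 1.073×10^-6 / 0.0288 = 4629 N·m.
ω = 2π·49.6 = 311.6 rad/s, so P_max = T_max·ω = 1.443×10^6 W.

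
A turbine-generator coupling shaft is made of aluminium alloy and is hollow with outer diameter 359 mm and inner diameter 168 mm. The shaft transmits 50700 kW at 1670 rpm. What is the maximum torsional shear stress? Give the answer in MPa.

ω = 2π·1670/60 = 174.9 rad/s, so T = P/ω = 50700×10³ / 174.9 = 289900 N·m.
J = π(d_o⁴ − d_i⁴)/32 = π(0.359⁴ − 0.168⁴)/32 = 1.553×10^-3 m⁴.
τ_max = T·r/J = 289900 × 0.179 / 1.553×10^-3 = 3.352×10^7 Pa.

33.5 MPa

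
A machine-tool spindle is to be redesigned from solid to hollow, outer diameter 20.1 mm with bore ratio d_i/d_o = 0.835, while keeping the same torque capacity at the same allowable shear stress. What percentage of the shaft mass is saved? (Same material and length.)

52.8 %

Equal τ_max and T ⇒ the solid shaft needs d_s³ = d_o³(1−k⁴), so d_s = 20.1·(1−0.835⁴)^(1/3) = 16.10 mm.
Area ratio A_h/A_s = d_o²(1−k²)/d_s² = (1−k²)/(1−k⁴)^(2/3) = 0.4719.
Mass saving = 1 − 0.4719 = 52.8 %.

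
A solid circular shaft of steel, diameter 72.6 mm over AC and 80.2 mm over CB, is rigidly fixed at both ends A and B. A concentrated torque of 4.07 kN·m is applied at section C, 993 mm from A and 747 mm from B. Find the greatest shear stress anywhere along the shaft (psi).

Compatibility: T_A·a/J_AC = T_B·b/J_CB with T_A + T_B = T₀.
J_AC = 2.73×10^-6 m⁴, J_CB = 4.06×10^-6 m⁴, so T_A = T₀·(J_AC/a)/((J_AC/a)+(J_CB/b)) = 1366 N·m, T_B = 2704 N·m.
τ in each portion: τ_AC = 1.82×10^7 Pa, τ_CB = 2.67×10^7 Pa; maximum is in CB.
τ_max = T_CB·r/J = 2704·0.0401/4.06×10^-6 = 2.670×10^7 Pa.

3870 psi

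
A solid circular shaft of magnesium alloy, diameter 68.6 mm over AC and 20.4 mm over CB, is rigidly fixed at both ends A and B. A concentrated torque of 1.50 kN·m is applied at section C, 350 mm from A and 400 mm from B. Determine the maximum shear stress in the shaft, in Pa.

Compatibility: T_A·a/J_AC = T_B·b/J_CB with T_A + T_B = T₀.
J_AC = 2.17×10^-6 m⁴, J_CB = 1.70×10^-8 m⁴, so T_A = T₀·(J_AC/a)/((J_AC/a)+(J_CB/b)) = 1490 N·m, T_B = 10.19 N·m.
τ in each portion: τ_AC = 2.35×10^7 Pa, τ_CB = 6.12×10^6 Pa; maximum is in AC.
τ_max = T_AC·r/J = 1490·0.0343/2.17×10^-6 = 2.350×10^7 Pa.

2.35e7 Pa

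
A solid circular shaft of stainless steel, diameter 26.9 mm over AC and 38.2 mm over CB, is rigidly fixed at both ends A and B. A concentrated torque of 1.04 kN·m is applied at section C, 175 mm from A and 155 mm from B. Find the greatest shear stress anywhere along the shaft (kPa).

Compatibility: T_A·a/J_AC = T_B·b/J_CB with T_A + T_B = T₀.
J_AC = 5.14×10^-8 m⁴, J_CB = 2.09×10^-7 m⁴, so T_A = T₀·(J_AC/a)/((J_AC/a)+(J_CB/b)) = 186.0 N·m, T_B = 854.0 N·m.
τ in each portion: τ_AC = 4.87×10^7 Pa, τ_CB = 7.80×10^7 Pa; maximum is in CB.
τ_max = T_CB·r/J = 854.0·0.0191/2.09×10^-7 = 7.803×10^7 Pa.

78000 kPa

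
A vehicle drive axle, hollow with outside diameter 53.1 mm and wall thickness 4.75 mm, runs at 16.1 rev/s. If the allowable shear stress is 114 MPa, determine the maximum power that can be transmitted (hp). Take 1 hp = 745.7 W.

J = π(d_o⁴ − d_i⁴)/32 = π(0.0531⁴ − 0.0436⁴)/32 = 4.257×10^-7 m⁴.
T_max = τ_allow·J/r = 1.14×10^8 × 4.257×10^-7 / 0.0266 = 1828 N·m.
ω = 2π·16.1 = 101.2 rad/s, so P_max = T_max·ω = 1.849×10^5 W.

248 hp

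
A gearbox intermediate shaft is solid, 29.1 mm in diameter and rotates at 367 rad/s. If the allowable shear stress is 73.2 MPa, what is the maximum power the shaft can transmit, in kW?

J = πd⁴/32 = π(0.0291)⁴/32 = 7.040×10^-8 m⁴.
T_max = τ_allow·J/r = 7.32×10^7 × 7.040×10^-8 / 0.0146 = 354.2 N·m.
ω = 367 rad/s, so P_max = T_max·ω = 1.300×10^5 W.

130 kW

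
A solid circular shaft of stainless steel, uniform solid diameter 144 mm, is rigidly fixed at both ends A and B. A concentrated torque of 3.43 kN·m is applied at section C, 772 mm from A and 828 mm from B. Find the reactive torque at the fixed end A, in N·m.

1780 N·m

With uniform GJ and both ends fixed, compatibility θ_AC = θ_CB gives T_A·a = T_B·b, together with T_A + T_B = T₀.
T_A = T₀·b/(a+b) = 3430·828/1600 = 1775 N·m; T_B = 1655 N·m.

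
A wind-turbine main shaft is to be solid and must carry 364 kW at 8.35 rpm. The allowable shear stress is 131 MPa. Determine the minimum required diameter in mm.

253 mm

ω = 2π·8.35/60 = 0.8744 rad/s, so T = P/ω = 364×10³ / 0.8744 = 416300 N·m.
For a solid shaft τ_max = 16T/(πd³), so d = (16T/(π τ_allow))^(1/3) = (16·416300/(π·1.31×10^8))^(1/3) = 0.2529 m.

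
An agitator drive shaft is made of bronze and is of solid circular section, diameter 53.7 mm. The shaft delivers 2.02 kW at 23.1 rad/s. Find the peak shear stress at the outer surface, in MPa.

2.88 MPa

ω = 23.1 rad/s, so T = P/ω = 2.02×10³ / 23.10 = 87.45 N·m.
J = πd⁴/32 = π(0.0537)⁴/32 = 8.164×10^-7 m⁴.
τ_max = T·r/J = 87.45 × 0.0269 / 8.164×10^-7 = 2.876×10^6 Pa.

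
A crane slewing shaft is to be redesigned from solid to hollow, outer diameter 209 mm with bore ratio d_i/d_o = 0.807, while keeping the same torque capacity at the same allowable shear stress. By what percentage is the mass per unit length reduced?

Equal τ_max and T ⇒ the solid shaft needs d_s³ = d_o³(1−k⁴), so d_s = 209·(1−0.807⁴)^(1/3) = 173.9 mm.
Area ratio A_h/A_s = d_o²(1−k²)/d_s² = (1−k²)/(1−k⁴)^(2/3) = 0.5038.
Mass saving = 1 − 0.5038 = 49.6 %.

49.6 %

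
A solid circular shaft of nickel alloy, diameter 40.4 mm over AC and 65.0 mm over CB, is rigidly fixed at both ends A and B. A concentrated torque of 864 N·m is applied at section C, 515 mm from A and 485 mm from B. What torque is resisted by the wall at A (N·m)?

106 N·m

Compatibility: T_A·a/J_AC = T_B·b/J_CB with T_A + T_B = T₀.
J_AC = 2.62×10^-7 m⁴, J_CB = 1.75×10^-6 m⁴, so T_A = T₀·(J_AC/a)/((J_AC/a)+(J_CB/b)) = 106.5 N·m, T_B = 757.5 N·m.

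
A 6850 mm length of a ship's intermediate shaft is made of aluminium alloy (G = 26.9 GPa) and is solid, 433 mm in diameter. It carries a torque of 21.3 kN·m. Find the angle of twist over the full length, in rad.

0.00157 rad

J = πd⁴/32 = π(0.433)⁴/32 = 3.451×10^-3 m⁴.
θ = T·L/(G·J) = 21300 × 6.85 / (26.9×10⁹ × 3.451×10^-3) = 1.572×10^-3 rad.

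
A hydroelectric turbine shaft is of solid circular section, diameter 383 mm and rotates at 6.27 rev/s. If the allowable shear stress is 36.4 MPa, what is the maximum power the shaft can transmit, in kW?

J = πd⁴/32 = π(0.383)⁴/32 = 2.112×10^-3 m⁴.
T_max = τ_allow·J/r = 3.64×10^7 × 2.112×10^-3 / 0.192 = 401500 N·m.
ω = 2π·6.27 = 39.40 rad/s, so P_max = T_max·ω = 1.582×10^7 W.

15800 kW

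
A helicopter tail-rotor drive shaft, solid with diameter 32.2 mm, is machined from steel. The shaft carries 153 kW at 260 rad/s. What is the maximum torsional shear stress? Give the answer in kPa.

89800 kPa

ω = 260 rad/s, so T = P/ω = 153×10³ / 260.0 = 588.5 N·m.
J = πd⁴/32 = π(0.0322)⁴/32 = 1.055×10^-7 m⁴.
τ_max = T·r/J = 588.5 × 0.0161 / 1.055×10^-7 = 8.977×10^7 Pa.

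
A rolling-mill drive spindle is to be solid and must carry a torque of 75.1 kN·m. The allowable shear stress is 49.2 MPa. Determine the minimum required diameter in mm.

198 mm

For a solid shaft τ_max = 16T/(πd³), so d = (16T/(π τ_allow))^(1/3) = (16·75100/(π·4.92×10^7))^(1/3) = 0.1981 m.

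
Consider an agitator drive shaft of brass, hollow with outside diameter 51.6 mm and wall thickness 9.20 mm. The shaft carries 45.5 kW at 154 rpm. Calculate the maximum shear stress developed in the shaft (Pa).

1.26e8 Pa

ω = 2π·154/60 = 16.13 rad/s, so T = P/ω = 45.5×10³ / 16.13 = 2821 N·m.
J = π(d_o⁴ − d_i⁴)/32 = π(0.0516⁴ − 0.0332⁴)/32 = 5.767×10^-7 m⁴.
τ_max = T·r/J = 2821 × 0.0258 / 5.767×10^-7 = 1.262×10^8 Pa.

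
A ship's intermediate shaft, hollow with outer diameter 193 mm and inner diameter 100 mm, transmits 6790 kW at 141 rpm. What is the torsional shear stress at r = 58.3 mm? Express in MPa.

ω = 2π·141/60 = 14.77 rad/s, so T = P/ω = 6790×10³ / 14.77 = 459900 N·m.
J = π(d_o⁴ − d_i⁴)/32 = π(0.193⁴ − 0.100⁴)/32 = 1.264×10^-4 m⁴.
Shear stress varies linearly with radius: τ = T·r/J = 459900 × 0.0583 / 1.264×10^-4 = 2.121×10^8 Pa.

212 MPa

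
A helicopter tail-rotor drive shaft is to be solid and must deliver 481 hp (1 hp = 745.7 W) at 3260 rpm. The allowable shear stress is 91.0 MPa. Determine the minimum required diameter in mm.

38.9 mm

ω = 2π·3260/60 = 341.4 rad/s, so T = P/ω = 481×745.7 / 341.4 = 1051 N·m.
For a solid shaft τ_max = 16T/(πd³), so d = (16T/(π τ_allow))^(1/3) = (16·1051/(π·9.10×10^7))^(1/3) = 0.03889 m.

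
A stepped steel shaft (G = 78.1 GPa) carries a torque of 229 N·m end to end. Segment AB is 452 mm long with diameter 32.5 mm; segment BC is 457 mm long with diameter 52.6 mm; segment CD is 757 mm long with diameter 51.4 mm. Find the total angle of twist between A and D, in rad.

J_AB = π(0.0325)⁴/32 = 1.10×10^-7 m⁴; J_BC = π(0.0526)⁴/32 = 7.52×10^-7 m⁴; J_CD = π(0.0514)⁴/32 = 6.85×10^-7 m⁴.
θ = (T/G)·Σ L_i/J_i = (229.0/78.1×10⁹)·(0.452/1.10×10^-7 + 0.457/7.52×10^-7 + 0.757/6.85×10^-7) = 0.01712 rad.

0.0171 rad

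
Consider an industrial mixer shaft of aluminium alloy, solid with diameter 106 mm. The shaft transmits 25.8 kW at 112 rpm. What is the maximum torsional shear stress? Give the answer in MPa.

ω = 2π·112/60 = 11.73 rad/s, so T = P/ω = 25.8×10³ / 11.73 = 2200 N·m.
J = πd⁴/32 = π(0.106)⁴/32 = 1.239×10^-5 m⁴.
τ_max = T·r/J = 2200 × 0.0530 / 1.239×10^-5 = 9.406×10^6 Pa.

9.41 MPa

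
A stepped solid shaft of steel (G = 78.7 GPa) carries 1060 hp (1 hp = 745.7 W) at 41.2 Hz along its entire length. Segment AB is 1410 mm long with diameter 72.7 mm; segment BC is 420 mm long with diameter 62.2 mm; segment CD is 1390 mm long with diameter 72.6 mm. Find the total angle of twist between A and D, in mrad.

50.8 mrad

ω = 2π·41.2 = 258.9 rad/s, so T = P/ω = 1060×745.7 / 258.9 = 3053 N·m.
J_AB = π(0.0727)⁴/32 = 2.74×10^-6 m⁴; J_BC = π(0.0622)⁴/32 = 1.47×10^-6 m⁴; J_CD = π(0.0726)⁴/32 = 2.73×10^-6 m⁴.
θ = (T/G)·Σ L_i/J_i = (3053/78.7×10⁹)·(1.41/2.74×10^-6 + 0.420/1.47×10^-6 + 1.39/2.73×10^-6) = 0.05081 rad.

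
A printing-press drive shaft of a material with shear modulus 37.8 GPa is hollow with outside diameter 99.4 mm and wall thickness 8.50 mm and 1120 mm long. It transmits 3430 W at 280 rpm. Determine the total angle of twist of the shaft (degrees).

0.0393°

ω = 2π·280/60 = 29.32 rad/s, so T = P/ω = 3430 / 29.32 = 117.0 N·m.
J = π(d_o⁴ − d_i⁴)/32 = π(0.0994⁴ − 0.0824⁴)/32 = 5.058×10^-6 m⁴.
θ = T·L/(G·J) = 117.0 × 1.12 / (37.8×10⁹ × 5.058×10^-6) = 6.853×10^-4 rad.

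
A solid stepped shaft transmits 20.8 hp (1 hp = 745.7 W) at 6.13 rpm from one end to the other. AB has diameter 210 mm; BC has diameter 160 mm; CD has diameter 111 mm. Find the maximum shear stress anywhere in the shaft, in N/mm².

90.0 N/mm²

ω = 2π·6.13/60 = 0.6419 rad/s, so T = P/ω = 20.8×745.7 / 0.6419 = 24160 N·m.
Under the same torque, τ_max = 16T/(πd³) is largest where d is smallest — segment CD (d = 111 mm).
τ_max = 16·24160/(π·(0.111)³) = 8.998×10^7 Pa.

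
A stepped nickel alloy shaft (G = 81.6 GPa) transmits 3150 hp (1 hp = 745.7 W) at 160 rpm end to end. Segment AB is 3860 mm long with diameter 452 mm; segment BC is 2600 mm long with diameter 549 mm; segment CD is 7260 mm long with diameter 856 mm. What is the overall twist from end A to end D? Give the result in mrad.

ω = 2π·160/60 = 16.76 rad/s, so T = P/ω = 3150×745.7 / 16.76 = 140200 N·m.
J_AB = π(0.452)⁴/32 = 4.10×10^-3 m⁴; J_BC = π(0.549)⁴/32 = 8.92×10^-3 m⁴; J_CD = π(0.856)⁴/32 = 0.0527 m⁴.
θ = (T/G)·Σ L_i/J_i = (140200/81.6×10⁹)·(3.86/4.10×10^-3 + 2.60/8.92×10^-3 + 7.26/0.0527) = 2.356×10^-3 rad.

2.36 mrad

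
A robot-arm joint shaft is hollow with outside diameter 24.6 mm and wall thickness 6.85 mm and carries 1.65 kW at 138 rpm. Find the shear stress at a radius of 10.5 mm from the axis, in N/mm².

34.7 N/mm²

ω = 2π·138/60 = 14.45 rad/s, so T = P/ω = 1.65×10³ / 14.45 = 114.2 N·m.
J = π(d_o⁴ − d_i⁴)/32 = π(0.0246⁴ − 0.0109⁴)/32 = 3.457×10^-8 m⁴.
Shear stress varies linearly with radius: τ = T·r/J = 114.2 × 0.0105 / 3.457×10^-8 = 3.468×10^7 Pa.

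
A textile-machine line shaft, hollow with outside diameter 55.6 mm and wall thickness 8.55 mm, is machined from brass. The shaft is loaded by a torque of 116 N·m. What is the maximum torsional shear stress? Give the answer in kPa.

J = π(d_o⁴ − d_i⁴)/32 = π(0.0556⁴ − 0.0385⁴)/32 = 7.225×10^-7 m⁴.
τ_max = T·r/J = 116.0 × 0.0278 / 7.225×10^-7 = 4.463×10^6 Pa.

4460 kPa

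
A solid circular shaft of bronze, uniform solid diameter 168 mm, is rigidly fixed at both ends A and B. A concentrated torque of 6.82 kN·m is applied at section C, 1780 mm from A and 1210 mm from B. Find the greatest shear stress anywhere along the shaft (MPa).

With uniform GJ and both ends fixed, compatibility θ_AC = θ_CB gives T_A·a = T_B·b, together with T_A + T_B = T₀.
T_A = T₀·b/(a+b) = 6820·1210/2990 = 2760 N·m; T_B = 4060 N·m.
τ in each portion: τ_AC = 2.96×10^6 Pa, τ_CB = 4.36×10^6 Pa; maximum is in CB.
τ_max = T_CB·r/J = 4060·0.0840/7.82×10^-5 = 4.361×10^6 Pa.

4.36 MPa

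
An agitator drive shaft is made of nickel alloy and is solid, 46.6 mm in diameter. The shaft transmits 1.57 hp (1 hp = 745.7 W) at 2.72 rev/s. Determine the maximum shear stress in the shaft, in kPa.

ω = 2π·2.72 = 17.09 rad/s, so T = P/ω = 1.57×745.7 / 17.09 = 68.50 N·m.
J = πd⁴/32 = π(0.0466)⁴/32 = 4.630×10^-7 m⁴.
τ_max = T·r/J = 68.50 × 0.0233 / 4.630×10^-7 = 3.448×10^6 Pa.

3450 kPa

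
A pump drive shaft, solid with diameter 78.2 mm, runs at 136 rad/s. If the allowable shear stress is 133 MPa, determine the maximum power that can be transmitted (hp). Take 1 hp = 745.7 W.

J = πd⁴/32 = π(0.0782)⁴/32 = 3.671×10^-6 m⁴.
T_max = τ_allow·J/r = 1.33×10^8 × 3.671×10^-6 / 0.0391 = 12490 N·m.
ω = 136 rad/s, so P_max = T_max·ω = 1.698×10^6 W.

2280 hp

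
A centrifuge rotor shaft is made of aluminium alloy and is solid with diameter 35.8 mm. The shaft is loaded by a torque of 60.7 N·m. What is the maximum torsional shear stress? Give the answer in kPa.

J = πd⁴/32 = π(0.0358)⁴/32 = 1.613×10^-7 m⁴.
τ_max = T·r/J = 60.70 × 0.0179 / 1.613×10^-7 = 6.738×10^6 Pa.

6740 kPa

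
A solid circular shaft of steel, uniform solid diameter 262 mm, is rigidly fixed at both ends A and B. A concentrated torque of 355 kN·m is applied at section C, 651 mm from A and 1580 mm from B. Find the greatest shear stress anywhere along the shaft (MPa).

With uniform GJ and both ends fixed, compatibility θ_AC = θ_CB gives T_A·a = T_B·b, together with T_A + T_B = T₀.
T_A = T₀·b/(a+b) = 355000·1580/2231 = 251400 N·m; T_B = 103600 N·m.
τ in each portion: τ_AC = 7.12×10^7 Pa, τ_CB = 2.93×10^7 Pa; maximum is in AC.
τ_max = T_AC·r/J = 251400·0.131/4.63×10^-4 = 7.120×10^7 Pa.

71.2 MPa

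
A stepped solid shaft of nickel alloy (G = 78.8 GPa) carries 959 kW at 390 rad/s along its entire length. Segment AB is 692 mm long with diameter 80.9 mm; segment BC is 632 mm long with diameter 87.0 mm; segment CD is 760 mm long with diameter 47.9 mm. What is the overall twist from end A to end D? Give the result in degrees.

ω = 390 rad/s, so T = P/ω = 959×10³ / 390.0 = 2459 N·m.
J_AB = π(0.0809)⁴/32 = 4.21×10^-6 m⁴; J_BC = π(0.0870)⁴/32 = 5.62×10^-6 m⁴; J_CD = π(0.0479)⁴/32 = 5.17×10^-7 m⁴.
θ = (T/G)·Σ L_i/J_i = (2459/78.8×10⁹)·(0.692/4.21×10^-6 + 0.632/5.62×10^-6 + 0.760/5.17×10^-7) = 0.05453 rad.

3.12°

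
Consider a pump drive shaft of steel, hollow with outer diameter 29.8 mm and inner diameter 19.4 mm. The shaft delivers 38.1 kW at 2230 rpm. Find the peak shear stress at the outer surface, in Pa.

3.83e7 Pa

ω = 2π·2230/60 = 233.5 rad/s, so T = P/ω = 38.1×10³ / 233.5 = 163.2 N·m.
J = π(d_o⁴ − d_i⁴)/32 = π(0.0298⁴ − 0.0194⁴)/32 = 6.352×10^-8 m⁴.
τ_max = T·r/J = 163.2 × 0.0149 / 6.352×10^-8 = 3.827×10^7 Pa.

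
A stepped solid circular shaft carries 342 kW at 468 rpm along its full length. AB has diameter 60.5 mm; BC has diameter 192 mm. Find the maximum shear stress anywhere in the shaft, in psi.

ω = 2π·468/60 = 49.01 rad/s, so T = P/ω = 342×10³ / 49.01 = 6978 N·m.
Under the same torque, τ_max = 16T/(πd³) is largest where d is smallest — segment AB (d = 60.5 mm).
τ_max = 16·6978/(π·(0.0605)³) = 1.605×10^8 Pa.

23300 psi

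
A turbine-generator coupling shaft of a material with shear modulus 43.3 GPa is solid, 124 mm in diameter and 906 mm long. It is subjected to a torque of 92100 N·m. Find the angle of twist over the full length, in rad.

0.0830 rad

J = πd⁴/32 = π(0.124)⁴/32 = 2.321×10^-5 m⁴.
θ = T·L/(G·J) = 92100 × 0.906 / (43.3×10⁹ × 2.321×10^-5) = 0.08303 rad.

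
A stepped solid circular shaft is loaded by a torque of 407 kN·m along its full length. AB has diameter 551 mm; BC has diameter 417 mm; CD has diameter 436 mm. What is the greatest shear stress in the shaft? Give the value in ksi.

4.15 ksi

Under the same torque, τ_max = 16T/(πd³) is largest where d is smallest — segment BC (d = 417 mm).
τ_max = 16·407000/(π·(0.417)³) = 2.859×10^7 Pa.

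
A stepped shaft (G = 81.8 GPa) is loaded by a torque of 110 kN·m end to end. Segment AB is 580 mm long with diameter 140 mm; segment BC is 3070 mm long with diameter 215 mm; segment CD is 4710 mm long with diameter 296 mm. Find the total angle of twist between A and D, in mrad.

48.8 mrad

J_AB = π(0.140)⁴/32 = 3.77×10^-5 m⁴; J_BC = π(0.215)⁴/32 = 2.10×10^-4 m⁴; J_CD = π(0.296)⁴/32 = 7.54×10^-4 m⁴.
θ = (T/G)·Σ L_i/J_i = (110000/81.8×10⁹)·(0.580/3.77×10^-5 + 3.07/2.10×10^-4 + 4.71/7.54×10^-4) = 0.04876 rad.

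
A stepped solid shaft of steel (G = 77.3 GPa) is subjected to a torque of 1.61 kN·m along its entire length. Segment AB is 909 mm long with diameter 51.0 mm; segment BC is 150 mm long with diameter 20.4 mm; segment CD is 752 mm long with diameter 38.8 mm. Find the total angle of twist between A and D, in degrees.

16.2°

J_AB = π(0.0510)⁴/32 = 6.64×10^-7 m⁴; J_BC = π(0.0204)⁴/32 = 1.70×10^-8 m⁴; J_CD = π(0.0388)⁴/32 = 2.22×10^-7 m⁴.
θ = (T/G)·Σ L_i/J_i = (1610/77.3×10⁹)·(0.909/6.64×10^-7 + 0.150/1.70×10^-8 + 0.752/2.22×10^-7) = 0.2826 rad.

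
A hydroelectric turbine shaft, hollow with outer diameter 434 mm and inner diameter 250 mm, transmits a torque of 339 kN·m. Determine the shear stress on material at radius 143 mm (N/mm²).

J = π(d_o⁴ − d_i⁴)/32 = π(0.434⁴ − 0.250⁴)/32 = 3.100×10^-3 m⁴.
Shear stress varies linearly with radius: τ = T·r/J = 339000 × 0.143 / 3.100×10^-3 = 1.564×10^7 Pa.

15.6 N/mm²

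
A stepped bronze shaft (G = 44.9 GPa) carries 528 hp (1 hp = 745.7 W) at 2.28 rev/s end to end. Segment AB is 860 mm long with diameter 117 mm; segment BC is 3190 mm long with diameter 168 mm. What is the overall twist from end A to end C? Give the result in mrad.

53.6 mrad

ω = 2π·2.28 = 14.33 rad/s, so T = P/ω = 528×745.7 / 14.33 = 27480 N·m.
J_AB = π(0.117)⁴/32 = 1.84×10^-5 m⁴; J_BC = π(0.168)⁴/32 = 7.82×10^-5 m⁴.
θ = (T/G)·Σ L_i/J_i = (27480/44.9×10⁹)·(0.860/1.84×10^-5 + 3.19/7.82×10^-5) = 0.05358 rad.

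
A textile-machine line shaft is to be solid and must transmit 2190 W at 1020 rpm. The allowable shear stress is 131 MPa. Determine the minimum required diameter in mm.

9.27 mm

ω = 2π·1020/60 = 106.8 rad/s, so T = P/ω = 2190 / 106.8 = 20.50 N·m.
For a solid shaft τ_max = 16T/(πd³), so d = (16T/(π τ_allow))^(1/3) = (16·20.50/(π·1.31×10^8))^(1/3) = 0.009272 m.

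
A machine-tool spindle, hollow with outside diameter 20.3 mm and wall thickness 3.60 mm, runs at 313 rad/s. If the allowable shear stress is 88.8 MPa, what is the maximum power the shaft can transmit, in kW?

J = π(d_o⁴ − d_i⁴)/32 = π(0.0203⁴ − 0.0131⁴)/32 = 1.378×10^-8 m⁴.
T_max = τ_allow·J/r = 8.88×10^7 × 1.378×10^-8 / 0.0102 = 120.6 N·m.
ω = 313 rad/s, so P_max = T_max·ω = 3.774×10^4 W.

37.7 kW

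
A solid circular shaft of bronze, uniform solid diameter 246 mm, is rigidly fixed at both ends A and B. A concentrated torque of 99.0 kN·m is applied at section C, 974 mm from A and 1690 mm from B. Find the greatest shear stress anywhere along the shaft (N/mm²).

21.5 N/mm²

With uniform GJ and both ends fixed, compatibility θ_AC = θ_CB gives T_A·a = T_B·b, together with T_A + T_B = T₀.
T_A = T₀·b/(a+b) = 99000·1690/2664 = 62800 N·m; T_B = 36200 N·m.
τ in each portion: τ_AC = 2.15×10^7 Pa, τ_CB = 1.24×10^7 Pa; maximum is in AC.
τ_max = T_AC·r/J = 62800·0.123/3.60×10^-4 = 2.149×10^7 Pa.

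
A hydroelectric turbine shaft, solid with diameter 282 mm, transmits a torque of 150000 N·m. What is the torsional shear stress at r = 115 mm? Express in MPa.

27.8 MPa

J = πd⁴/32 = π(0.282)⁴/32 = 6.209×10^-4 m⁴.
Shear stress varies linearly with radius: τ = T·r/J = 150000 × 0.115 / 6.209×10^-4 = 2.778×10^7 Pa.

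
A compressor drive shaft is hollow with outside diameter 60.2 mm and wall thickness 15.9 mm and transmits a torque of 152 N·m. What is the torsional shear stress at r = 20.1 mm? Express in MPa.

2.49 MPa

J = π(d_o⁴ − d_i⁴)/32 = π(0.0602⁴ − 0.0284⁴)/32 = 1.226×10^-6 m⁴.
Shear stress varies linearly with radius: τ = T·r/J = 152.0 × 0.0201 / 1.226×10^-6 = 2.493×10^6 Pa.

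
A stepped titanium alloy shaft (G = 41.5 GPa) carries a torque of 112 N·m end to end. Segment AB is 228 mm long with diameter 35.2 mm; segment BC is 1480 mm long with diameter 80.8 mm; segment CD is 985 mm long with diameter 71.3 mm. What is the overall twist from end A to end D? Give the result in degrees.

0.349°

J_AB = π(0.0352)⁴/32 = 1.51×10^-7 m⁴; J_BC = π(0.0808)⁴/32 = 4.18×10^-6 m⁴; J_CD = π(0.0713)⁴/32 = 2.54×10^-6 m⁴.
θ = (T/G)·Σ L_i/J_i = (112.0/41.5×10⁹)·(0.228/1.51×10^-7 + 1.48/4.18×10^-6 + 0.985/2.54×10^-6) = 6.085×10^-3 rad.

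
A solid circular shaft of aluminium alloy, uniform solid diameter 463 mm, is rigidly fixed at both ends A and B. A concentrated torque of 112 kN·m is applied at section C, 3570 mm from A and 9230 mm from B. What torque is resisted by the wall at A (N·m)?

With uniform GJ and both ends fixed, compatibility θ_AC = θ_CB gives T_A·a = T_B·b, together with T_A + T_B = T₀.
T_A = T₀·b/(a+b) = 112000·9230/12800 = 80760 N·m; T_B = 31240 N·m.

80800 N·m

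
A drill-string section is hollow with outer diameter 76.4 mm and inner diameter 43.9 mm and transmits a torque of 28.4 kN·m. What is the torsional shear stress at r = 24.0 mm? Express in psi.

33200 psi

J = π(d_o⁴ − d_i⁴)/32 = π(0.0764⁴ − 0.0439⁴)/32 = 2.980×10^-6 m⁴.
Shear stress varies linearly with radius: τ = T·r/J = 28400 × 0.0240 / 2.980×10^-6 = 2.287×10^8 Pa.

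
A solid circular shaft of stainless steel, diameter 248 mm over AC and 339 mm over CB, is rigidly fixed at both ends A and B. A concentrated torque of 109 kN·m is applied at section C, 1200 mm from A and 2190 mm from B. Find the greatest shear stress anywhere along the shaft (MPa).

Compatibility: T_A·a/J_AC = T_B·b/J_CB with T_A + T_B = T₀.
J_AC = 3.71×10^-4 m⁴, J_CB = 1.30×10^-3 m⁴, so T_A = T₀·(J_AC/a)/((J_AC/a)+(J_CB/b)) = 37420 N·m, T_B = 71580 N·m.
τ in each portion: τ_AC = 1.25×10^7 Pa, τ_CB = 9.36×10^6 Pa; maximum is in AC.
τ_max = T_AC·r/J = 37420·0.124/3.71×10^-4 = 1.249×10^7 Pa.

12.5 MPa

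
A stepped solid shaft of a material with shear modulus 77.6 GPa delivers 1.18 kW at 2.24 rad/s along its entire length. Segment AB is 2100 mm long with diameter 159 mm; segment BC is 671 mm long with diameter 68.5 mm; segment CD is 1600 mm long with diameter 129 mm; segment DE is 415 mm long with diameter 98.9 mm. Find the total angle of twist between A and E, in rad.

0.00303 rad

ω = 2.24 rad/s, so T = P/ω = 1.18×10³ / 2.240 = 526.8 N·m.
J_AB = π(0.159)⁴/32 = 6.27×10^-5 m⁴; J_BC = π(0.0685)⁴/32 = 2.16×10^-6 m⁴; J_CD = π(0.129)⁴/32 = 2.72×10^-5 m⁴; J_DE = π(0.0989)⁴/32 = 9.39×10^-6 m⁴.
θ = (T/G)·Σ L_i/J_i = (526.8/77.6×10⁹)·(2.10/6.27×10^-5 + 0.671/2.16×10^-6 + 1.60/2.72×10^-5 + 0.415/9.39×10^-6) = 3.034×10^-3 rad.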